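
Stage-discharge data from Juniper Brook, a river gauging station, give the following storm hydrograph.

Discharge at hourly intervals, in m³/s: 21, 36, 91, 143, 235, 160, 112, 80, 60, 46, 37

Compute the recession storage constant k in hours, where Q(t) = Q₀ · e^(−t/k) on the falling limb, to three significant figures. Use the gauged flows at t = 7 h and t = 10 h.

k ≈ 3.89 h

On the falling limb, Q drops from 80 to 37 m³/s between t = 7 h and t = 10 h (Δt = 3 h).
k = −Δt / ln(Q₂/Q₁) = −3 / ln(37/80) = 3.89 h.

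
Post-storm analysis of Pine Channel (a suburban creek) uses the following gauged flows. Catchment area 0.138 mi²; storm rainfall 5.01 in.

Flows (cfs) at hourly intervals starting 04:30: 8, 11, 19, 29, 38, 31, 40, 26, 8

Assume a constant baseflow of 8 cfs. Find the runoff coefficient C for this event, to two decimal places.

C ≈ 0.31

ΣQ_DR = 138.0 cfs; V = ΣQ_DR·Δt = 4.968 × 10^5 ft³.
Runoff depth d = V / A = 1.550 in.
C = d / P = 1.550 / 5.01 = 0.31.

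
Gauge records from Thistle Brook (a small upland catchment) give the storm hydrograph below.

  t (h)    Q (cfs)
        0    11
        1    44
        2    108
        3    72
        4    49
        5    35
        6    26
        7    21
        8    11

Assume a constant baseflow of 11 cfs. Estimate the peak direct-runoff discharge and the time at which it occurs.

Q_p = 97.0 cfs at t = 2 h

Subtracting baseflow gives direct-runoff ordinates: 0.0, 33.0, 97.0, 61.0, 38.0, 24.0, 15.0, 10.0, 0.0 cfs.
The maximum is 97.0 cfs, occurring at the reading for t = 2 h.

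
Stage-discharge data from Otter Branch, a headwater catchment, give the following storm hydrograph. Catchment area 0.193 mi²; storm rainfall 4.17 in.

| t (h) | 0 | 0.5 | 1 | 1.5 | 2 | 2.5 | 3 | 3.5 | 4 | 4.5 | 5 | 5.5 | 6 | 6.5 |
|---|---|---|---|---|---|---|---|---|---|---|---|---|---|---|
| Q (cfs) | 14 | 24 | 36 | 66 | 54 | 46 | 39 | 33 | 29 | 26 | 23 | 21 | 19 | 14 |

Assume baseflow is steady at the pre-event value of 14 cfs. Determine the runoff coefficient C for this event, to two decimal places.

ΣQ_DR = 248.0 cfs; V = ΣQ_DR·Δt = 4.464 × 10^5 ft³.
Runoff depth d = V / A = 0.9956 in.
C = d / P = 0.9956 / 4.17 = 0.24.

C ≈ 0.24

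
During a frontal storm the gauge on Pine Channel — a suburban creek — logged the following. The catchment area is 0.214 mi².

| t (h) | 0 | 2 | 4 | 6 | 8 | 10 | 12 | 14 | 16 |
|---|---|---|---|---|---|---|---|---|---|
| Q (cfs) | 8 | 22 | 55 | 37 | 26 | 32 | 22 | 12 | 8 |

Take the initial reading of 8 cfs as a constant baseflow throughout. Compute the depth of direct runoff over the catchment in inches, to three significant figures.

d ≈ 2.17 in

Direct runoff: 0.0, 14.0, 47.0, 29.0, 18.0, 24.0, 14.0, 4.0, 0.0 cfs; ΣQ_DR = 150.0 cfs.
V = ΣQ_DR · Δt = 150.0 × 7200 s = 1.080 × 10^6 ft³.
Over A = 0.214 mi², depth = V / A = 2.17 in.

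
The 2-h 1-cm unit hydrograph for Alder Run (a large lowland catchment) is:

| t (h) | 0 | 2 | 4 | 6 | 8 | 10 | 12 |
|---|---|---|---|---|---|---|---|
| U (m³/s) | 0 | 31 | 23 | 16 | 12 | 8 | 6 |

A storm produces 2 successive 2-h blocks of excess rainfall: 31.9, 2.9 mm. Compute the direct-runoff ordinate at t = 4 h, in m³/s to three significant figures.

Q ≈ 82.4 m³/s

By discrete convolution, Q_j = Σ (P_i / 10 mm) · U_{j−i}.
At t = 4 h (j=2): Q = (31.9/10)·23 + (2.9/10)·31 = 82.4 m³/s.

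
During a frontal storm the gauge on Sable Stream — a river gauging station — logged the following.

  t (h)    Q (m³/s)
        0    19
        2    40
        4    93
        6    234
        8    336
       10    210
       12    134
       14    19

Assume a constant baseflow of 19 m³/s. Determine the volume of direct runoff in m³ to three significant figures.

Direct-runoff ordinates (Q − Q_b): 0.0, 21.0, 74.0, 215.0, 317.0, 191.0, 115.0, 0.0 m³/s.
ΣQ_DR = 933.0 m³/s.
With Δt = 2 h = 7200 s, V = ΣQ_DR · Δt = 933.0 × 7200 = 6.72 × 10^6 m³.

V ≈ 6.72 × 10^6 m³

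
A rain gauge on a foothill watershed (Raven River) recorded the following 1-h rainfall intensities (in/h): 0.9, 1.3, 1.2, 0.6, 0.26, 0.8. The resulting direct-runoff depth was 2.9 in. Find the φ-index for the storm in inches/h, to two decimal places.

φ ≈ 0.38 in/h

Only the 5 blocks with intensity above φ contribute runoff: 0.9, 1.3, 1.2, 0.6, 0.8 in/h.
Σ(I−φ)·Δt = d  ⇒  (0.9+1.3+1.2+0.6+0.8 − 5φ)·1 = 2.9
φ = (4.800 − 2.9/1) / 5 = 0.38 in/h.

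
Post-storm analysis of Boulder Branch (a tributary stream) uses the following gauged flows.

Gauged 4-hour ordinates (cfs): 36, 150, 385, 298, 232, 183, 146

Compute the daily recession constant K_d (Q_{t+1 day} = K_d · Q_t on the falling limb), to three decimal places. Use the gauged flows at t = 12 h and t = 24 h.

Between t = 12 h and t = 24 h the flow falls from 298 to 146 cfs over 3×4 h = 12 h.
Per-interval ratio K = (146/298)^(1/3) = 0.7883; K_d = K^(24/4) = 0.240.

K_d ≈ 0.240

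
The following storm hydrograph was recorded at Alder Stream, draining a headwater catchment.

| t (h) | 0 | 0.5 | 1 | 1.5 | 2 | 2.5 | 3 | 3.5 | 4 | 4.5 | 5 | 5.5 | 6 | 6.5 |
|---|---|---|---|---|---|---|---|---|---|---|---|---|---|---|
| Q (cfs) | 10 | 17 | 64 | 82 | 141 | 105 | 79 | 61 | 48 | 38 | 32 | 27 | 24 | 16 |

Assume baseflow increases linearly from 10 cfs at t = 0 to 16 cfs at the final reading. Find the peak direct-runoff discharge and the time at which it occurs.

Q_p = 129.15 cfs at t = 2 h

Subtracting baseflow gives direct-runoff ordinates: 0.00, 6.54, 53.08, 70.62, 129.15, 92.69, 66.23, 47.77, 34.31, 23.85, 17.38, 11.92, 8.46, 0.00 cfs.
The maximum is 129.15 cfs, occurring at the reading for t = 2 h.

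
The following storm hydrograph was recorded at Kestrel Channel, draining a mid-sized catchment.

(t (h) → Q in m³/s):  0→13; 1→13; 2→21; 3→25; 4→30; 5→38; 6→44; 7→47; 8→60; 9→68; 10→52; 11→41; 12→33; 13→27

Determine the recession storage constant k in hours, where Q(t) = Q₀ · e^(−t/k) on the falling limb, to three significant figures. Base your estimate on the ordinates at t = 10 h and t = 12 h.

k ≈ 4.40 h

On the falling limb, Q drops from 52 to 33 m³/s between t = 10 h and t = 12 h (Δt = 2 h).
k = −Δt / ln(Q₂/Q₁) = −2 / ln(33/52) = 4.40 h.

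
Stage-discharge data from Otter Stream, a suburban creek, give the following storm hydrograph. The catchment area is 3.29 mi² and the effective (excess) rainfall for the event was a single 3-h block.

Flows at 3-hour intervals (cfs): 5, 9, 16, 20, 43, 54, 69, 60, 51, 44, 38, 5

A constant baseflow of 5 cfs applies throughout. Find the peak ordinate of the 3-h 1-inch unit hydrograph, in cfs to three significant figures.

U_p ≈ 128 cfs

Direct runoff: 0.0, 4.0, 11.0, 15.0, 38.0, 49.0, 64.0, 55.0, 46.0, 39.0, 33.0, 0.0 cfs; ΣQ_DR = 354.0 cfs, peak = 64.0 cfs.
Runoff depth d = ΣQ_DR·Δt / A = 354.0 × 10800 / (3.29 mi²) = 0.5002 in.
The 1-inch UH is the DRH scaled by (1 in)/d, so U_p = 64.0 × 1/0.5002 = 128 cfs.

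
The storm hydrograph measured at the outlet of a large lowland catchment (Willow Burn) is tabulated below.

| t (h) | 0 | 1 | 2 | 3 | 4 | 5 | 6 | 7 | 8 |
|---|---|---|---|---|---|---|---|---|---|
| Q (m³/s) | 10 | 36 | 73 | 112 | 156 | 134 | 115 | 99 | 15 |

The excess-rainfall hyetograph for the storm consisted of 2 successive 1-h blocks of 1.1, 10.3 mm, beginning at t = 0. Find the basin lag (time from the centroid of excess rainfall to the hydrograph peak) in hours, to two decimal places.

Centroid of excess rainfall: t_c = Σ P_i·t̄_i / ΣP_i = 1.4035 h (block centres at 0.5, 1.5 h).
Hydrograph peak occurs at t = 4 h, so basin lag t_L = 4 − 1.4035 = 2.60 h.

t_L ≈ 2.60 h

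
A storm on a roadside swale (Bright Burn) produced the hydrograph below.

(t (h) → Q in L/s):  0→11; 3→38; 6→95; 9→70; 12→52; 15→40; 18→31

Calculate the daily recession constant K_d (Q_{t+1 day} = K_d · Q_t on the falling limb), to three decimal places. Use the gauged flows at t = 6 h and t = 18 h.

Between t = 6 h and t = 18 h the flow falls from 95 to 31 L/s over 4×3 h = 12 h.
Per-interval ratio K = (31/95)^(1/4) = 0.7558; K_d = K^(24/3) = 0.106.

K_d ≈ 0.106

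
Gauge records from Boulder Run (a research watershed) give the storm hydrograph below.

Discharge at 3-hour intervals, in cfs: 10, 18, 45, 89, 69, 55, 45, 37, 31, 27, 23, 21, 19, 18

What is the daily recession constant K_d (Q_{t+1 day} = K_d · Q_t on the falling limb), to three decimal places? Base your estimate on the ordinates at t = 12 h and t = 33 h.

K_d ≈ 0.257

Between t = 12 h and t = 33 h the flow falls from 69 to 21 cfs over 7×3 h = 21 h.
Per-interval ratio K = (21/69)^(1/7) = 0.8437; K_d = K^(24/3) = 0.257.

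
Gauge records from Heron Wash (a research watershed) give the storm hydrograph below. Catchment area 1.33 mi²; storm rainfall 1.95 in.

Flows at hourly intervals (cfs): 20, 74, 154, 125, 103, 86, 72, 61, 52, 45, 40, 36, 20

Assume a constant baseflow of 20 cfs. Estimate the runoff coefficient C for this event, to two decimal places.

C ≈ 0.38

ΣQ_DR = 628.0 cfs; V = ΣQ_DR·Δt = 2.261 × 10^6 ft³.
Runoff depth d = V / A = 0.7317 in.
C = d / P = 0.7317 / 1.95 = 0.38.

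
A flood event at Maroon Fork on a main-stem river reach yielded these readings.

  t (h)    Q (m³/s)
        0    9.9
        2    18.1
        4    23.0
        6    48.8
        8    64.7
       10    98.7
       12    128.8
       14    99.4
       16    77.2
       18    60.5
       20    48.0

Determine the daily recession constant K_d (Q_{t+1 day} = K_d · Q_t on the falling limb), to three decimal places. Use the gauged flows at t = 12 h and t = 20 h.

Between t = 12 h and t = 20 h the flow falls from 128.8 to 48.0 m³/s over 4×2 h = 8 h.
Per-interval ratio K = (48.0/128.8)^(1/4) = 0.7813; K_d = K^(24/2) = 0.052.

K_d ≈ 0.052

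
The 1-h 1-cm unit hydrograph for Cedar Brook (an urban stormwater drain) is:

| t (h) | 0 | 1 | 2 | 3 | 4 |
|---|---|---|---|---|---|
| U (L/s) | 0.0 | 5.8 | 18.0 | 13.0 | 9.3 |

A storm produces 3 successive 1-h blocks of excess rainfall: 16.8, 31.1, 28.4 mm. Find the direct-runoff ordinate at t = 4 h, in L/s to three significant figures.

By discrete convolution, Q_j = Σ (P_i / 10 mm) · U_{j−i}.
At t = 4 h (j=4): Q = (16.8/10)·9.3 + (31.1/10)·13.0 + (28.4/10)·18.0 = 107 L/s.

Q ≈ 107 L/s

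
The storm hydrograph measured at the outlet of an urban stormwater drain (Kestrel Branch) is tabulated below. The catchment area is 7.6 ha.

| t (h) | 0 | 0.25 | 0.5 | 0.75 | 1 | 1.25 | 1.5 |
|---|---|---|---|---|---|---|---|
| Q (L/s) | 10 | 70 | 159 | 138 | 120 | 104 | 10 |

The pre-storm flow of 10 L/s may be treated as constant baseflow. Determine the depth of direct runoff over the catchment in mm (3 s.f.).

Direct runoff: 0.0, 60.0, 149.0, 128.0, 110.0, 94.0, 0.0 L/s; ΣQ_DR = 541.0 L/s.
V = ΣQ_DR · Δt = 541.0 × 900 s = 4.869 × 10^5 L.
Over A = 7.6 ha, depth = V / A = 6.41 mm.

d ≈ 6.41 mm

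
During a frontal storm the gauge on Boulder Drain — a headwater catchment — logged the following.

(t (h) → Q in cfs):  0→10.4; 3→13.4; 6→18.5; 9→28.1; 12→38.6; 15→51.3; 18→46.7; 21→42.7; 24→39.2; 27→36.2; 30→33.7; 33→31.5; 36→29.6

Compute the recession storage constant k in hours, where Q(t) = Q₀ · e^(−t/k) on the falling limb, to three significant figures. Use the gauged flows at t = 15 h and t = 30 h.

k ≈ 35.7 h

On the falling limb, Q drops from 51.3 to 33.7 cfs between t = 15 h and t = 30 h (Δt = 15 h).
k = −Δt / ln(Q₂/Q₁) = −15 / ln(33.7/51.3) = 35.7 h.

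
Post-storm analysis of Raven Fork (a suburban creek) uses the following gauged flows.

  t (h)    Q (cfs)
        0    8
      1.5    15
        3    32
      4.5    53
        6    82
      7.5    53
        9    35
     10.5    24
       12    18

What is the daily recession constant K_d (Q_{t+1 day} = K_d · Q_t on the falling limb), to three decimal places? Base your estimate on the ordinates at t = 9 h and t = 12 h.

K_d ≈ 0.005

Between t = 9 h and t = 12 h the flow falls from 35 to 18 cfs over 2×1.5 h = 3 h.
Per-interval ratio K = (18/35)^(1/2) = 0.7171; K_d = K^(24/1.5) = 0.005.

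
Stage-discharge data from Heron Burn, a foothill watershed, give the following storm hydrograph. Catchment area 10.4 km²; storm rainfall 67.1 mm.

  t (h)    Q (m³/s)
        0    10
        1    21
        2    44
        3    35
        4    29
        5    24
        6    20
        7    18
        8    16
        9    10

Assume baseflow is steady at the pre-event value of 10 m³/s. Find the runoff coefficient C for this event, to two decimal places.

C ≈ 0.66

ΣQ_DR = 127.0 m³/s; V = ΣQ_DR·Δt = 4.572 × 10^5 m³.
Runoff depth d = V / A = 43.96 mm.
C = d / P = 43.96 / 67.1 = 0.66.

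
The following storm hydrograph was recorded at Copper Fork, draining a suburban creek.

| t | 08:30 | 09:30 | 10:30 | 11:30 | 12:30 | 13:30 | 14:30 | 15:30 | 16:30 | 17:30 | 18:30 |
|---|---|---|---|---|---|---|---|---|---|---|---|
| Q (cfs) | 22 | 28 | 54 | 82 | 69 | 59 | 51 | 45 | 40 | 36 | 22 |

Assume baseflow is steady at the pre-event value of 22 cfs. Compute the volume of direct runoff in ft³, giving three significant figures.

Direct-runoff ordinates (Q − Q_b): 0.0, 6.0, 32.0, 60.0, 47.0, 37.0, 29.0, 23.0, 18.0, 14.0, 0.0 cfs.
ΣQ_DR = 266.0 cfs.
With Δt = 1 h = 3600 s, V = ΣQ_DR · Δt = 266.0 × 3600 = 9.58 × 10^5 ft³.

V ≈ 9.58 × 10^5 ft³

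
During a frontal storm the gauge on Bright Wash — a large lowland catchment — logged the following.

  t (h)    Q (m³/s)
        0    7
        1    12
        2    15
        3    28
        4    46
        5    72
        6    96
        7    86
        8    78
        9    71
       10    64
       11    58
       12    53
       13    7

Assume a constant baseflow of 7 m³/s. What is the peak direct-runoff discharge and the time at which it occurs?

Q_p = 89.0 m³/s at t = 6 h

Subtracting baseflow gives direct-runoff ordinates: 0.0, 5.0, 8.0, 21.0, 39.0, 65.0, 89.0, 79.0, 71.0, 64.0, 57.0, 51.0, 46.0, 0.0 m³/s.
The maximum is 89.0 m³/s, occurring at the reading for t = 6 h.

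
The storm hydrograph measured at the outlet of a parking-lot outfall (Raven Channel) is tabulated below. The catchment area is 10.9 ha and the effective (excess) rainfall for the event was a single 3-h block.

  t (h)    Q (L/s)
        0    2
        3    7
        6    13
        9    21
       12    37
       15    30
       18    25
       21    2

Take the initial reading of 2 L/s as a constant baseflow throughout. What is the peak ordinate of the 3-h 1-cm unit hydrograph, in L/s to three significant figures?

Direct runoff: 0.0, 5.0, 11.0, 19.0, 35.0, 28.0, 23.0, 0.0 L/s; ΣQ_DR = 121.0 L/s, peak = 35.0 L/s.
Runoff depth d = ΣQ_DR·Δt / A = 121.0 × 10800 / (10.9 ha) = 11.99 mm.
The 1-cm UH is the DRH scaled by (10 mm)/d, so U_p = 35.0 × 10/11.99 = 29.2 L/s.

U_p ≈ 29.2 L/s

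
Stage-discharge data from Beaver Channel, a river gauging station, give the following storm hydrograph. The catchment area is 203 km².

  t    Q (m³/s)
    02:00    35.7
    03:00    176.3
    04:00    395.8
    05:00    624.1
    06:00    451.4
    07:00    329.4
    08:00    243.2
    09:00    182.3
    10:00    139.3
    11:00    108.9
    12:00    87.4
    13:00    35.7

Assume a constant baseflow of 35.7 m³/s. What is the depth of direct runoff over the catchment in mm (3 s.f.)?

Direct runoff: 0.0, 140.6, 360.1, 588.4, 415.7, 293.7, 207.5, 146.6, 103.6, 73.2, 51.7, 0.0 m³/s; ΣQ_DR = 2381 m³/s.
V = ΣQ_DR · Δt = 2381 × 3600 s = 8.572 × 10^6 m³.
Over A = 203 km², depth = V / A = 42.2 mm.

d ≈ 42.2 mm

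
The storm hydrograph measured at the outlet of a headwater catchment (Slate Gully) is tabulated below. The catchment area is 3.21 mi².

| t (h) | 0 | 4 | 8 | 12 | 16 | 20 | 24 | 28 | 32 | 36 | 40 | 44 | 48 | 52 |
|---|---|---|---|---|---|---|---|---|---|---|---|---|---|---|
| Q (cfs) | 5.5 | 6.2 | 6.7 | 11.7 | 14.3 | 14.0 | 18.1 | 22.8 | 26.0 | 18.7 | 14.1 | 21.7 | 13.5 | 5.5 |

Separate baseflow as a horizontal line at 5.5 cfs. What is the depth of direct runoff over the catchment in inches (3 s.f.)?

d ≈ 0.235 in

Direct runoff: 0.0, 0.7, 1.2, 6.2, 8.8, 8.5, 12.6, 17.3, 20.5, 13.2, 8.6, 16.2, 8.0, 0.0 cfs; ΣQ_DR = 121.8 cfs.
V = ΣQ_DR · Δt = 121.8 × 14400 s = 1.754 × 10^6 ft³.
Over A = 3.21 mi², depth = V / A = 0.235 in.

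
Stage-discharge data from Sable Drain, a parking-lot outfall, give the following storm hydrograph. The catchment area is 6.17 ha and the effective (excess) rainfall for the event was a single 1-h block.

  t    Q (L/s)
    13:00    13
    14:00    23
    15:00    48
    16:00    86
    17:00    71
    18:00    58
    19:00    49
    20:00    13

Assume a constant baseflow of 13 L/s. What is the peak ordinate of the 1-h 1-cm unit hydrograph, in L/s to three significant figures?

Direct runoff: 0.0, 10.0, 35.0, 73.0, 58.0, 45.0, 36.0, 0.0 L/s; ΣQ_DR = 257.0 L/s, peak = 73.0 L/s.
Runoff depth d = ΣQ_DR·Δt / A = 257.0 × 3600 / (6.17 ha) = 15.00 mm.
The 1-cm UH is the DRH scaled by (10 mm)/d, so U_p = 73.0 × 10/15.00 = 48.7 L/s.

U_p ≈ 48.7 L/s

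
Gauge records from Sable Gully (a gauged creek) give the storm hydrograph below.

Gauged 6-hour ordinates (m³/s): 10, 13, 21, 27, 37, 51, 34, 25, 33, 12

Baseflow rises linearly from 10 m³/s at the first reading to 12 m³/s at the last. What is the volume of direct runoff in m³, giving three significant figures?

Direct-runoff ordinates (Q − Q_b): 0.00, 2.78, 10.56, 16.33, 26.11, 39.89, 22.67, 13.44, 21.22, 0.00 m³/s.
ΣQ_DR = 153.0 m³/s.
With Δt = 6 h = 21600 s, V = ΣQ_DR · Δt = 153.0 × 21600 = 3.30 × 10^6 m³.

V ≈ 3.30 × 10^6 m³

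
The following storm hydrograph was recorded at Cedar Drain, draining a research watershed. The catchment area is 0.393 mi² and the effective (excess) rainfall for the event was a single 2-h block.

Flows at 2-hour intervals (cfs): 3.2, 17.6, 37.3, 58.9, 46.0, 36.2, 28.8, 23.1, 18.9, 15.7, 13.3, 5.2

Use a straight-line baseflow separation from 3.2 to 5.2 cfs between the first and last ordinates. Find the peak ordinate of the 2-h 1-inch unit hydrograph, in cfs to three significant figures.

U_p ≈ 27.6 cfs

Direct runoff: 0.00, 14.22, 33.74, 55.15, 42.07, 32.09, 24.51, 18.63, 14.25, 10.86, 8.28, 0.00 cfs; ΣQ_DR = 253.8 cfs, peak = 55.15 cfs.
Runoff depth d = ΣQ_DR·Δt / A = 253.8 × 7200 / (0.393 mi²) = 2.001 in.
The 1-inch UH is the DRH scaled by (1 in)/d, so U_p = 55.15 × 1/2.001 = 27.6 cfs.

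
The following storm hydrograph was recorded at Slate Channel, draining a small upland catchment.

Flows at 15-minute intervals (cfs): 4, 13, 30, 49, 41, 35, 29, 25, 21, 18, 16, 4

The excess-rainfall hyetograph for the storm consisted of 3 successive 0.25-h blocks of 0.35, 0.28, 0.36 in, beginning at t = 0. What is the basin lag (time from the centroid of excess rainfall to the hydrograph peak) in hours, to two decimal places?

Centroid of excess rainfall: t_c = Σ P_i·t̄_i / ΣP_i = 0.3775 h (block centres at 0.125, 0.375, 0.625 h).
Hydrograph peak occurs at t = 0.75 h, so basin lag t_L = 0.75 − 0.3775 = 0.37 h.

t_L ≈ 0.37 h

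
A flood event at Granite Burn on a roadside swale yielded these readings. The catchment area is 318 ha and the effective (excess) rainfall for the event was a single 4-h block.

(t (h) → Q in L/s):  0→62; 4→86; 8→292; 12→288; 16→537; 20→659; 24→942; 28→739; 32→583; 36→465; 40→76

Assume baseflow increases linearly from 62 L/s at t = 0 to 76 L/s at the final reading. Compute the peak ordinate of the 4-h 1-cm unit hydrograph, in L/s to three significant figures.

U_p ≈ 485 L/s

Direct runoff: 0.00, 22.60, 227.20, 221.80, 469.40, 590.00, 871.60, 667.20, 509.80, 390.40, 0.00 L/s; ΣQ_DR = 3970 L/s, peak = 871.60 L/s.
Runoff depth d = ΣQ_DR·Δt / A = 3970 × 14400 / (318 ha) = 17.98 mm.
The 1-cm UH is the DRH scaled by (10 mm)/d, so U_p = 871.60 × 10/17.98 = 485 L/s.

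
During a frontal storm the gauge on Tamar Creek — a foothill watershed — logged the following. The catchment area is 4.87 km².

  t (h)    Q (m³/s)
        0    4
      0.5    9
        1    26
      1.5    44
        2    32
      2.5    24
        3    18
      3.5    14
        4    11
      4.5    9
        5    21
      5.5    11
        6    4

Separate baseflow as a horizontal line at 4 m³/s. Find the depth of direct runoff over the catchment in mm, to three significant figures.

Direct runoff: 0.0, 5.0, 22.0, 40.0, 28.0, 20.0, 14.0, 10.0, 7.0, 5.0, 17.0, 7.0, 0.0 m³/s; ΣQ_DR = 175.0 m³/s.
V = ΣQ_DR · Δt = 175.0 × 1800 s = 3.150 × 10^5 m³.
Over A = 4.87 km², depth = V / A = 64.7 mm.

d ≈ 64.7 mm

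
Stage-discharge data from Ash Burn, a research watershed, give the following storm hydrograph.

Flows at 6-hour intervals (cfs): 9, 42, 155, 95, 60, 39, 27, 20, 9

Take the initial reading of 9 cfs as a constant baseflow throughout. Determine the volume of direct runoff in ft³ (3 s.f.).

Direct-runoff ordinates (Q − Q_b): 0.0, 33.0, 146.0, 86.0, 51.0, 30.0, 18.0, 11.0, 0.0 cfs.
ΣQ_DR = 375.0 cfs.
With Δt = 6 h = 21600 s, V = ΣQ_DR · Δt = 375.0 × 21600 = 8.10 × 10^6 ft³.

V ≈ 8.10 × 10^6 ft³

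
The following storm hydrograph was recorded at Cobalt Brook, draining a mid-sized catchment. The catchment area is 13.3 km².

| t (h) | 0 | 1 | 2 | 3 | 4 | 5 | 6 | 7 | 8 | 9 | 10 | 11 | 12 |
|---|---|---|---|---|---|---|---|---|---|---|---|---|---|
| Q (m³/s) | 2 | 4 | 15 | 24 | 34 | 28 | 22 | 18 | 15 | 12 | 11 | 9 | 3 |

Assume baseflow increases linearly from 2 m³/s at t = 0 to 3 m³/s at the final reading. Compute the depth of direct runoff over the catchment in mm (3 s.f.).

d ≈ 44.5 mm

Direct runoff: 0.00, 1.92, 12.83, 21.75, 31.67, 25.58, 19.50, 15.42, 12.33, 9.25, 8.17, 6.08, 0.00 m³/s; ΣQ_DR = 164.5 m³/s.
V = ΣQ_DR · Δt = 164.5 × 3600 s = 5.922 × 10^5 m³.
Over A = 13.3 km², depth = V / A = 44.5 mm.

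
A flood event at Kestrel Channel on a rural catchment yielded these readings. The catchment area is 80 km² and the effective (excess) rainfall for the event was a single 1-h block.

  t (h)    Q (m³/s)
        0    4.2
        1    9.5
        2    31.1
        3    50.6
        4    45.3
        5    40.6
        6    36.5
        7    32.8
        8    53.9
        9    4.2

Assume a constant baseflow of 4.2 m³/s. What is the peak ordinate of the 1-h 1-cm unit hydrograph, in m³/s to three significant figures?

Direct runoff: 0.0, 5.3, 26.9, 46.4, 41.1, 36.4, 32.3, 28.6, 49.7, 0.0 m³/s; ΣQ_DR = 266.7 m³/s, peak = 49.7 m³/s.
Runoff depth d = ΣQ_DR·Δt / A = 266.7 × 3600 / (80 km²) = 12.00 mm.
The 1-cm UH is the DRH scaled by (10 mm)/d, so U_p = 49.7 × 10/12.00 = 41.4 m³/s.

U_p ≈ 41.4 m³/s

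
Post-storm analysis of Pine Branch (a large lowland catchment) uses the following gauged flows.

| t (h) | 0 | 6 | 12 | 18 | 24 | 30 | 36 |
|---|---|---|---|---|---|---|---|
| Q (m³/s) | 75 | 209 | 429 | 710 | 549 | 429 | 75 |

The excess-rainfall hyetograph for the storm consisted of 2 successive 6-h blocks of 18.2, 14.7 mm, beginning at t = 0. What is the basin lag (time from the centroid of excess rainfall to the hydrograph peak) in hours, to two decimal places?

t_L ≈ 12.32 h

Centroid of excess rainfall: t_c = Σ P_i·t̄_i / ΣP_i = 5.6809 h (block centres at 3, 9 h).
Hydrograph peak occurs at t = 18 h, so basin lag t_L = 18 − 5.6809 = 12.32 h.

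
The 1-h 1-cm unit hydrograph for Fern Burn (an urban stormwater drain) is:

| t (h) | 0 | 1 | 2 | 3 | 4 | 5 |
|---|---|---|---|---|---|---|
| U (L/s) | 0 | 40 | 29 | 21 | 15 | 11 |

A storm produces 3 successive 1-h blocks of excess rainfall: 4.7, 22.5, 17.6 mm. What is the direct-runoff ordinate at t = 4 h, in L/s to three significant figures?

Q ≈ 105 L/s

By discrete convolution, Q_j = Σ (P_i / 10 mm) · U_{j−i}.
At t = 4 h (j=4): Q = (4.7/10)·15 + (22.5/10)·21 + (17.6/10)·29 = 105 L/s.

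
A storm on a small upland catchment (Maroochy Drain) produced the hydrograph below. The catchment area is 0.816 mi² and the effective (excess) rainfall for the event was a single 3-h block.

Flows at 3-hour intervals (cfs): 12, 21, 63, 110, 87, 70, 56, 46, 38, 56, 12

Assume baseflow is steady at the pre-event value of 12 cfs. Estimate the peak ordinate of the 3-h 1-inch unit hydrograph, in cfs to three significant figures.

Direct runoff: 0.0, 9.0, 51.0, 98.0, 75.0, 58.0, 44.0, 34.0, 26.0, 44.0, 0.0 cfs; ΣQ_DR = 439.0 cfs, peak = 98.0 cfs.
Runoff depth d = ΣQ_DR·Δt / A = 439.0 × 10800 / (0.816 mi²) = 2.501 in.
The 1-inch UH is the DRH scaled by (1 in)/d, so U_p = 98.0 × 1/2.501 = 39.2 cfs.

U_p ≈ 39.2 cfs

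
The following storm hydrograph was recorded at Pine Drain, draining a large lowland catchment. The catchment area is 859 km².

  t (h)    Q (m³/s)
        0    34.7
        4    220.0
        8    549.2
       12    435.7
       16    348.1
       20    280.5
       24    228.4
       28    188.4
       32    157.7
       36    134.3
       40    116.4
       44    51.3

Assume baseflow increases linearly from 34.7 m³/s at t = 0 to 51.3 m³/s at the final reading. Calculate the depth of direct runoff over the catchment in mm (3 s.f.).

d ≈ 37.4 mm

Direct runoff: 0.00, 183.79, 511.48, 396.47, 307.36, 238.25, 184.65, 143.14, 110.93, 86.02, 66.61, 0.00 m³/s; ΣQ_DR = 2229 m³/s.
V = ΣQ_DR · Δt = 2229 × 14400 s = 3.209 × 10^7 m³.
Over A = 859 km², depth = V / A = 37.4 mm.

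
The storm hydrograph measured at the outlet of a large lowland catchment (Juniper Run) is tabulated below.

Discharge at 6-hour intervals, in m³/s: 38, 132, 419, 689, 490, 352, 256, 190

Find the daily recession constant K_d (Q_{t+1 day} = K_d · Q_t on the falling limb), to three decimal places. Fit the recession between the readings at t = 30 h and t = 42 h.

K_d ≈ 0.291

Between t = 30 h and t = 42 h the flow falls from 352 to 190 m³/s over 2×6 h = 12 h.
Per-interval ratio K = (190/352)^(1/2) = 0.7347; K_d = K^(24/6) = 0.291.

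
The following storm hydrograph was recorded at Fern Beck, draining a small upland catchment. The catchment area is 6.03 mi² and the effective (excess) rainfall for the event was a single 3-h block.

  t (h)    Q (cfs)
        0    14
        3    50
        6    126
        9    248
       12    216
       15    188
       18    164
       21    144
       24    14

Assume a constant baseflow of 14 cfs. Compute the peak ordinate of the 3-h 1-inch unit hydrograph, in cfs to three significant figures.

U_p ≈ 292 cfs

Direct runoff: 0.0, 36.0, 112.0, 234.0, 202.0, 174.0, 150.0, 130.0, 0.0 cfs; ΣQ_DR = 1038 cfs, peak = 234.0 cfs.
Runoff depth d = ΣQ_DR·Δt / A = 1038 × 10800 / (6.03 mi²) = 0.8002 in.
The 1-inch UH is the DRH scaled by (1 in)/d, so U_p = 234.0 × 1/0.8002 = 292 cfs.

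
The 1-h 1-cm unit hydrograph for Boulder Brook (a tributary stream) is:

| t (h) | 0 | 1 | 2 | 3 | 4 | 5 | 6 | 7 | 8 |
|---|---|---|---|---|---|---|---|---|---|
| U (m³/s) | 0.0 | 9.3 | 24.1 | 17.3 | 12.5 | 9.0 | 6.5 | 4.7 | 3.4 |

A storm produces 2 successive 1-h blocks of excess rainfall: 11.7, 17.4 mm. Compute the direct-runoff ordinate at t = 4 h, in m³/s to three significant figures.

Q ≈ 44.7 m³/s

By discrete convolution, Q_j = Σ (P_i / 10 mm) · U_{j−i}.
At t = 4 h (j=4): Q = (11.7/10)·12.5 + (17.4/10)·17.3 = 44.7 m³/s.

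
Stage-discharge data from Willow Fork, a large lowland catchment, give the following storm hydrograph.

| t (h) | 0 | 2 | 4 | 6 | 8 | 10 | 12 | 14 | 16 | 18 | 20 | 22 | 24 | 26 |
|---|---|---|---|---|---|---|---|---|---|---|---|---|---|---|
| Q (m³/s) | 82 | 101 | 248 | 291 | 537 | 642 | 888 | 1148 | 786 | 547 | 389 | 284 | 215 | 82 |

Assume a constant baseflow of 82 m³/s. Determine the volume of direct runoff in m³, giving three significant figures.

Direct-runoff ordinates (Q − Q_b): 0.0, 19.0, 166.0, 209.0, 455.0, 560.0, 806.0, 1066.0, 704.0, 465.0, 307.0, 202.0, 133.0, 0.0 m³/s.
ΣQ_DR = 5092 m³/s.
With Δt = 2 h = 7200 s, V = ΣQ_DR · Δt = 5092 × 7200 = 3.67 × 10^7 m³.

V ≈ 3.67 × 10^7 m³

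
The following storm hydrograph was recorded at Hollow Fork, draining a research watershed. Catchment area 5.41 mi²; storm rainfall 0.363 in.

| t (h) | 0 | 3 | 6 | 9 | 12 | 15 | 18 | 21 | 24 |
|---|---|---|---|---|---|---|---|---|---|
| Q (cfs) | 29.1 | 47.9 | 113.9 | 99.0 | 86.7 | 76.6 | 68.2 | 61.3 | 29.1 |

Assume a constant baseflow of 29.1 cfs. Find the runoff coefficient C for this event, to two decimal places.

C ≈ 0.83

ΣQ_DR = 349.9 cfs; V = ΣQ_DR·Δt = 3.779 × 10^6 ft³.
Runoff depth d = V / A = 0.3007 in.
C = d / P = 0.3007 / 0.363 = 0.83.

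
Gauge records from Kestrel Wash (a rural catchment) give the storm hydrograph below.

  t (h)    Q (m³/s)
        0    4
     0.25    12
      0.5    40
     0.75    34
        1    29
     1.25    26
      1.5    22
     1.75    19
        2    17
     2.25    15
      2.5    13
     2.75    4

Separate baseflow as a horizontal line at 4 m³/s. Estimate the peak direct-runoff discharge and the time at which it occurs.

Subtracting baseflow gives direct-runoff ordinates: 0.0, 8.0, 36.0, 30.0, 25.0, 22.0, 18.0, 15.0, 13.0, 11.0, 9.0, 0.0 m³/s.
The maximum is 36.0 m³/s, occurring at the reading for t = 0.5 h.

Q_p = 36.0 m³/s at t = 0.5 h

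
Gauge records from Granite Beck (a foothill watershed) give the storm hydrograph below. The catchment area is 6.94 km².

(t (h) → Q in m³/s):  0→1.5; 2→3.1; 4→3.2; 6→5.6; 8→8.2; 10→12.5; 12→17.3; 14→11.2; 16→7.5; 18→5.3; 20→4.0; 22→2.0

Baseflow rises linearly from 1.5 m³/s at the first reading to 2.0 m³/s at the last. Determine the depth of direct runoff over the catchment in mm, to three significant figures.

Direct runoff: 0.00, 1.55, 1.61, 3.96, 6.52, 10.77, 15.53, 9.38, 5.64, 3.39, 2.05, 0.00 m³/s; ΣQ_DR = 60.40 m³/s.
V = ΣQ_DR · Δt = 60.40 × 7200 s = 4.349 × 10^5 m³.
Over A = 6.94 km², depth = V / A = 62.7 mm.

d ≈ 62.7 mm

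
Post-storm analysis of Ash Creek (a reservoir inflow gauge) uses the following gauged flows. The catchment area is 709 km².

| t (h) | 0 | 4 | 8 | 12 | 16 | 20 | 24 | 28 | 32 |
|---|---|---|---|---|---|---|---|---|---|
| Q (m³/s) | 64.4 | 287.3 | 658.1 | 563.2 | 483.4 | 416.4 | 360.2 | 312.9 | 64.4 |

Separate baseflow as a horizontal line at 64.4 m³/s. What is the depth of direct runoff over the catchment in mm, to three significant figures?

Direct runoff: 0.0, 222.9, 593.7, 498.8, 419.0, 352.0, 295.8, 248.5, 0.0 m³/s; ΣQ_DR = 2631 m³/s.
V = ΣQ_DR · Δt = 2631 × 14400 s = 3.788 × 10^7 m³.
Over A = 709 km², depth = V / A = 53.4 mm.

d ≈ 53.4 mm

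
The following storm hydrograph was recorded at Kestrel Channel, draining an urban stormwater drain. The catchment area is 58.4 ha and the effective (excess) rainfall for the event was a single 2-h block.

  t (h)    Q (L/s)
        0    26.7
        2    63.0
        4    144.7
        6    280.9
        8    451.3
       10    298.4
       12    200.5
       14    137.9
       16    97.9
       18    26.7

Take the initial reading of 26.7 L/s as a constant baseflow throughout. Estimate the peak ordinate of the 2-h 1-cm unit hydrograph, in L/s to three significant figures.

U_p ≈ 236 L/s

Direct runoff: 0.0, 36.3, 118.0, 254.2, 424.6, 271.7, 173.8, 111.2, 71.2, 0.0 L/s; ΣQ_DR = 1461 L/s, peak = 424.6 L/s.
Runoff depth d = ΣQ_DR·Δt / A = 1461 × 7200 / (58.4 ha) = 18.01 mm.
The 1-cm UH is the DRH scaled by (10 mm)/d, so U_p = 424.6 × 10/18.01 = 236 L/s.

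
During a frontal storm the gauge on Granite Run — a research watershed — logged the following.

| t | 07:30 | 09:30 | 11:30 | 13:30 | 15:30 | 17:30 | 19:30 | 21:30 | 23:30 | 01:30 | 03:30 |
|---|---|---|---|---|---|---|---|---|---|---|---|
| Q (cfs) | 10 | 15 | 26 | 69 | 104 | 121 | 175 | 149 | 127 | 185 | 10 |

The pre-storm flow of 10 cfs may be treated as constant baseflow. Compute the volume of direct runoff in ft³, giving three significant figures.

V ≈ 6.34 × 10^6 ft³

Direct-runoff ordinates (Q − Q_b): 0.0, 5.0, 16.0, 59.0, 94.0, 111.0, 165.0, 139.0, 117.0, 175.0, 0.0 cfs.
ΣQ_DR = 881.0 cfs.
With Δt = 2 h = 7200 s, V = ΣQ_DR · Δt = 881.0 × 7200 = 6.34 × 10^6 ft³.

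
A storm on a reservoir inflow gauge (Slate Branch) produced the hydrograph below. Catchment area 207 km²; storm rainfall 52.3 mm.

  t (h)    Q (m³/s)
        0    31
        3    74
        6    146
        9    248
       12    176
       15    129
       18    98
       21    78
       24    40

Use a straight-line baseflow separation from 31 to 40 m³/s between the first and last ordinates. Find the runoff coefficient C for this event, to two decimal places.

C ≈ 0.70

ΣQ_DR = 700.5 m³/s; V = ΣQ_DR·Δt = 7.565 × 10^6 m³.
Runoff depth d = V / A = 36.55 mm.
C = d / P = 36.55 / 52.3 = 0.70.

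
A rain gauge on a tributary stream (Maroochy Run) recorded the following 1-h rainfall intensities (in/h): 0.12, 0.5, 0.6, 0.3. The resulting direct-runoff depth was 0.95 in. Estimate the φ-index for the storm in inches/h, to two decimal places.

Only the 3 blocks with intensity above φ contribute runoff: 0.5, 0.6, 0.3 in/h.
Σ(I−φ)·Δt = d  ⇒  (0.5+0.6+0.3 − 3φ)·1 = 0.95
φ = (1.400 − 0.95/1) / 3 = 0.15 in/h.

φ ≈ 0.15 in/h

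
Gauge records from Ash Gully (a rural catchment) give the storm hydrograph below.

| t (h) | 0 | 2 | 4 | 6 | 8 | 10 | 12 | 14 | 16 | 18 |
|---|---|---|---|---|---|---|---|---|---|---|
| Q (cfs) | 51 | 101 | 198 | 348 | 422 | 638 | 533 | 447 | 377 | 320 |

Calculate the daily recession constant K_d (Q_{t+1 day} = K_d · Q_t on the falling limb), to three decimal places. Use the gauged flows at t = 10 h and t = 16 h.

Between t = 10 h and t = 16 h the flow falls from 638 to 377 cfs over 3×2 h = 6 h.
Per-interval ratio K = (377/638)^(1/3) = 0.8392; K_d = K^(24/2) = 0.122.

K_d ≈ 0.122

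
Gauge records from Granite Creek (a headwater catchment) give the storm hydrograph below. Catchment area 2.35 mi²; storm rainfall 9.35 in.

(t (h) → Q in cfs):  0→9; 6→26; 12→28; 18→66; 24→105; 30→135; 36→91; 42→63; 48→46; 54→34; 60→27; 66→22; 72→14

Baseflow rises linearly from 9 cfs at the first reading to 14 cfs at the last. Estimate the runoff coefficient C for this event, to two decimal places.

ΣQ_DR = 516.5 cfs; V = ΣQ_DR·Δt = 1.116 × 10^7 ft³.
Runoff depth d = V / A = 2.043 in.
C = d / P = 2.043 / 9.35 = 0.22.

C ≈ 0.22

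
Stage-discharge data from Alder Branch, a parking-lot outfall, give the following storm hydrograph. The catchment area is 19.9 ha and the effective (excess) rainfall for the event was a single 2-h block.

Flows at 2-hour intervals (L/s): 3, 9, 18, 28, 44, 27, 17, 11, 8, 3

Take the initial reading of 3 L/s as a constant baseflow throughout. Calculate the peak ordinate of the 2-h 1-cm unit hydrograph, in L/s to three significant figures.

Direct runoff: 0.0, 6.0, 15.0, 25.0, 41.0, 24.0, 14.0, 8.0, 5.0, 0.0 L/s; ΣQ_DR = 138.0 L/s, peak = 41.0 L/s.
Runoff depth d = ΣQ_DR·Δt / A = 138.0 × 7200 / (19.9 ha) = 4.993 mm.
The 1-cm UH is the DRH scaled by (10 mm)/d, so U_p = 41.0 × 10/4.993 = 82.1 L/s.

U_p ≈ 82.1 L/s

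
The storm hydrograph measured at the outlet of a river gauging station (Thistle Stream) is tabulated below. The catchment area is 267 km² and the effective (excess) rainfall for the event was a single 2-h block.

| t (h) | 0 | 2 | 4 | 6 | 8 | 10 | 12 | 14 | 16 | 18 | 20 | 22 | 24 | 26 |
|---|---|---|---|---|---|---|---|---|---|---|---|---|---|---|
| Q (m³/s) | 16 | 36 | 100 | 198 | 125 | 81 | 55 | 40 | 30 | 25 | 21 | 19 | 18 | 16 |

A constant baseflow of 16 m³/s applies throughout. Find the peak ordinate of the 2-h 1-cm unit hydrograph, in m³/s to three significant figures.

U_p ≈ 121 m³/s

Direct runoff: 0.0, 20.0, 84.0, 182.0, 109.0, 65.0, 39.0, 24.0, 14.0, 9.0, 5.0, 3.0, 2.0, 0.0 m³/s; ΣQ_DR = 556.0 m³/s, peak = 182.0 m³/s.
Runoff depth d = ΣQ_DR·Δt / A = 556.0 × 7200 / (267 km²) = 14.99 mm.
The 1-cm UH is the DRH scaled by (10 mm)/d, so U_p = 182.0 × 10/14.99 = 121 m³/s.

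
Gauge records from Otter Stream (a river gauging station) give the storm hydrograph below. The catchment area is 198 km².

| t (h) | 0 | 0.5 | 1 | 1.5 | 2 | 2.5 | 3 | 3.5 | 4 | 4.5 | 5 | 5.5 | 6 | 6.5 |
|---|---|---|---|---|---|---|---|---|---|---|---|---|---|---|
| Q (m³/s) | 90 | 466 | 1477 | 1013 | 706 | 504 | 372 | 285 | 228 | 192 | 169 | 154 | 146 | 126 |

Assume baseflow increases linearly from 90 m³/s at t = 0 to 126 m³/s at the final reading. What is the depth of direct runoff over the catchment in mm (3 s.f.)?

Direct runoff: 0.00, 373.23, 1381.46, 914.69, 604.92, 400.15, 265.38, 175.62, 115.85, 77.08, 51.31, 33.54, 22.77, 0.00 m³/s; ΣQ_DR = 4416 m³/s.
V = ΣQ_DR · Δt = 4416 × 1800 s = 7.949 × 10^6 m³.
Over A = 198 km², depth = V / A = 40.1 mm.

d ≈ 40.1 mm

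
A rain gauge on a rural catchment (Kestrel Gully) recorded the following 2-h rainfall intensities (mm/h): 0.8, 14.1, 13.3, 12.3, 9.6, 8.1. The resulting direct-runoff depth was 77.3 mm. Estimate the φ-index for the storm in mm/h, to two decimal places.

Only the 5 blocks with intensity above φ contribute runoff: 14.1, 13.3, 12.3, 9.6, 8.1 mm/h.
Σ(I−φ)·Δt = d  ⇒  (14.1+13.3+12.3+9.6+8.1 − 5φ)·2 = 77.3
φ = (57.40 − 77.3/2) / 5 = 3.75 mm/h.

φ ≈ 3.75 mm/h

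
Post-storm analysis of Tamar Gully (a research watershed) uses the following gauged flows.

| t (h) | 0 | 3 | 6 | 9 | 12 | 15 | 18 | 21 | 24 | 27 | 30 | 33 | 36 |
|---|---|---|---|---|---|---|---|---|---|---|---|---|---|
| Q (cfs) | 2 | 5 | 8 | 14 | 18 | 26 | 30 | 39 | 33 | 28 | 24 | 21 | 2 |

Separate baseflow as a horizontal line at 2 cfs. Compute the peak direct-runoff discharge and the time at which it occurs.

Q_p = 37.0 cfs at t = 21 h

Subtracting baseflow gives direct-runoff ordinates: 0.0, 3.0, 6.0, 12.0, 16.0, 24.0, 28.0, 37.0, 31.0, 26.0, 22.0, 19.0, 0.0 cfs.
The maximum is 37.0 cfs, occurring at the reading for t = 21 h.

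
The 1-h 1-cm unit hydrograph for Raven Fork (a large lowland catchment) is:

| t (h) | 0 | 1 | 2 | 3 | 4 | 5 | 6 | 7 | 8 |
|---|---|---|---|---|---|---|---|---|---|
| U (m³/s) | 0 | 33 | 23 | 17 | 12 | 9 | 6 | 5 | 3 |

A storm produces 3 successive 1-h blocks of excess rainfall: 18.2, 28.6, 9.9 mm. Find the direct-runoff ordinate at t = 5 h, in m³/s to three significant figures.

By discrete convolution, Q_j = Σ (P_i / 10 mm) · U_{j−i}.
At t = 5 h (j=5): Q = (18.2/10)·9 + (28.6/10)·12 + (9.9/10)·17 = 67.5 m³/s.

Q ≈ 67.5 m³/s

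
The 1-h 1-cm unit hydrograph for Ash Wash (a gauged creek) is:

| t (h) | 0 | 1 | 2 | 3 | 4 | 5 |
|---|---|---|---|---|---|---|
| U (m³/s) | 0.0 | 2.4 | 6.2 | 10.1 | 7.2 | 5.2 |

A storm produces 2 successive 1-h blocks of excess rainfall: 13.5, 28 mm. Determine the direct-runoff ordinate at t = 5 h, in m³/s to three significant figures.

By discrete convolution, Q_j = Σ (P_i / 10 mm) · U_{j−i}.
At t = 5 h (j=5): Q = (13.5/10)·5.2 + (28/10)·7.2 = 27.2 m³/s.

Q ≈ 27.2 m³/s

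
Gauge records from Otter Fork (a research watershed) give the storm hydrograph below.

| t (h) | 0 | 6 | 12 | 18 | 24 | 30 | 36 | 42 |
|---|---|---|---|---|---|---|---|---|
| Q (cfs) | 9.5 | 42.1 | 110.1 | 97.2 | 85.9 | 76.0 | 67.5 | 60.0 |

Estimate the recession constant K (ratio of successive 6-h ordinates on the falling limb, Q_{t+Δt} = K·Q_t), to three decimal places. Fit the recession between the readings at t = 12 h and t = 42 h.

K ≈ 0.886

Using the recession-limb readings at t = 12 h and t = 42 h: Q falls from 110.1 to 60.0 cfs over 5 intervals.
K = (Q₂/Q₁)^(1/5) = (60.0/110.1)^(1/5) = 0.886.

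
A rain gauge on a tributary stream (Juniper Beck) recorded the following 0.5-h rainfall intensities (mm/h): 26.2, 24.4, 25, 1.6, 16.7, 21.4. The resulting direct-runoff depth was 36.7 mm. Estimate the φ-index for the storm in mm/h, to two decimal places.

Only the 5 blocks with intensity above φ contribute runoff: 26.2, 24.4, 25, 16.7, 21.4 mm/h.
Σ(I−φ)·Δt = d  ⇒  (26.2+24.4+25+16.7+21.4 − 5φ)·0.5 = 36.7
φ = (113.7 − 36.7/0.5) / 5 = 8.06 mm/h.

φ ≈ 8.06 mm/h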